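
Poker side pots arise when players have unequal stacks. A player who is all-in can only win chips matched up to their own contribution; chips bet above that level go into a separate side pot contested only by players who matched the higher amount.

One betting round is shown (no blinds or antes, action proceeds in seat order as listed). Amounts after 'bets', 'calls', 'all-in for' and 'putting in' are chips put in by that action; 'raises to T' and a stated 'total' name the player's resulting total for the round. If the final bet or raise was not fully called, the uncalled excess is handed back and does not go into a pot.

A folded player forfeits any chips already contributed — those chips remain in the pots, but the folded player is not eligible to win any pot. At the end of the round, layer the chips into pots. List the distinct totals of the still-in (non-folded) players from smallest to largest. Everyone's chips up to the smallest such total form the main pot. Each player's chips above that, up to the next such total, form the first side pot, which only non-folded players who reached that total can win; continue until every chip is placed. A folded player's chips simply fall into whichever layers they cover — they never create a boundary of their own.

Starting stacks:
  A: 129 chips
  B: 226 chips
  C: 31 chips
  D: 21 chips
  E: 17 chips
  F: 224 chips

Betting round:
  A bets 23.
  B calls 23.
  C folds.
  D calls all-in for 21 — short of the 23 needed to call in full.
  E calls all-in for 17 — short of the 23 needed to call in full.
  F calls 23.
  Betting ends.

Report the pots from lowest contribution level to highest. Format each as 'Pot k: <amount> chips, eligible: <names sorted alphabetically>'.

Pot 1: 85 chips, eligible: A, B, D, E, F
Pot 2: 16 chips, eligible: A, B, D, F
Pot 3: 6 chips, eligible: A, B, F

Derivation:
Contributions: A=23, B=23, D=21, E=17, F=23
Folded: C
Pot levels (distinct totals of non-folded players): 17, 21, 23
Layer 1-17: 17 each from A, B, D, E, F = 17*5 = 85 chips; eligible A, B, D, E, F
Layer 18-21: 4 each from A, B, D, F = 4*4 = 16 chips; eligible A, B, D, F
Layer 22-23: 2 each from A, B, F = 2*3 = 6 chips; eligible A, B, F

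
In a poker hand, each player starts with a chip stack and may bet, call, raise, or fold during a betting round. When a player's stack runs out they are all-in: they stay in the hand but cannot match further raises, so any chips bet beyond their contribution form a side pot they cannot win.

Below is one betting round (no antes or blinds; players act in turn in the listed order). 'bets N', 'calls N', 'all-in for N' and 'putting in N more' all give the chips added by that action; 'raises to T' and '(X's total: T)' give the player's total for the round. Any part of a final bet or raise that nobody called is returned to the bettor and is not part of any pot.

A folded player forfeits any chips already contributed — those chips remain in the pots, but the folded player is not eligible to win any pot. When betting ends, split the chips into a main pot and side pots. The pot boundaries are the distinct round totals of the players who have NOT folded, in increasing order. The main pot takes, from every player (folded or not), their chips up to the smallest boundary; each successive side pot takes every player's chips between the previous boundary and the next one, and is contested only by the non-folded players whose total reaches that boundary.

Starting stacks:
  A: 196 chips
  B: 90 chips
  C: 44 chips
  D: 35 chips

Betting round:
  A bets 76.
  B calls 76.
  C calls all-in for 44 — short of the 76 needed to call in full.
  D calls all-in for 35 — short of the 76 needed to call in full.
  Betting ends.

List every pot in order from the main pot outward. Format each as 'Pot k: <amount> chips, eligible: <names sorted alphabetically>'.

Pot 1: 140 chips, eligible: A, B, C, D
Pot 2: 27 chips, eligible: A, B, C
Pot 3: 64 chips, eligible: A, B

Derivation:
Contributions: A=76, B=76, C=44, D=35
Pot levels (distinct totals of non-folded players): 35, 44, 76
Layer 1-35: 35 each from A, B, C, D = 35*4 = 140 chips; eligible A, B, C, D
Layer 36-44: 9 each from A, B, C = 9*3 = 27 chips; eligible A, B, C
Layer 45-76: 32 each from A, B = 32*2 = 64 chips; eligible A, B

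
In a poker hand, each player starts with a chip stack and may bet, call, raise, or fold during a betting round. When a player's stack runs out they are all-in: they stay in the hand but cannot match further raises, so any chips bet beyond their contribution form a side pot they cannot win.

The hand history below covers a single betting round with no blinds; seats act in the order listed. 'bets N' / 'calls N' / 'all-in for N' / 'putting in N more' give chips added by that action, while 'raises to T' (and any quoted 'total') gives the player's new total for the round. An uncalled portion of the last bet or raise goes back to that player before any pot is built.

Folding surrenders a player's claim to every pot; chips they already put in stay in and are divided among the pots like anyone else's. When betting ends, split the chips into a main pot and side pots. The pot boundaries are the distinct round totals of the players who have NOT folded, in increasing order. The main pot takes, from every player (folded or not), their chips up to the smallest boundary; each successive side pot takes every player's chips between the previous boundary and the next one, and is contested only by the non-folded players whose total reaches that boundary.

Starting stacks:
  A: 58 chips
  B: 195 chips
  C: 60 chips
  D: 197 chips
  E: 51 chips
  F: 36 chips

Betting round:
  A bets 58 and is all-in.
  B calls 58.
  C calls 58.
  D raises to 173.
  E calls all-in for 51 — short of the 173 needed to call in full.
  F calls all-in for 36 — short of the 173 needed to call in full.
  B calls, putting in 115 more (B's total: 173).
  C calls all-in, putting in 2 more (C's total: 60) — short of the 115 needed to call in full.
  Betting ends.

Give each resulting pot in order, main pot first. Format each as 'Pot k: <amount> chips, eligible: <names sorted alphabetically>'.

Pot 1: 216 chips, eligible: A, B, C, D, E, F
Pot 2: 75 chips, eligible: A, B, C, D, E
Pot 3: 28 chips, eligible: A, B, C, D
Pot 4: 6 chips, eligible: B, C, D
Pot 5: 226 chips, eligible: B, D

Derivation:
Contributions: A=58, B=173, C=60, D=173, E=51, F=36
Pot levels (distinct totals of non-folded players): 36, 51, 58, 60, 173
Layer 1-36: 36 each from A, B, C, D, E, F = 36*6 = 216 chips; eligible A, B, C, D, E, F
Layer 37-51: 15 each from A, B, C, D, E = 15*5 = 75 chips; eligible A, B, C, D, E
Layer 52-58: 7 each from A, B, C, D = 7*4 = 28 chips; eligible A, B, C, D
Layer 59-60: 2 each from B, C, D = 2*3 = 6 chips; eligible B, C, D
Layer 61-173: 113 each from B, D = 113*2 = 226 chips; eligible B, D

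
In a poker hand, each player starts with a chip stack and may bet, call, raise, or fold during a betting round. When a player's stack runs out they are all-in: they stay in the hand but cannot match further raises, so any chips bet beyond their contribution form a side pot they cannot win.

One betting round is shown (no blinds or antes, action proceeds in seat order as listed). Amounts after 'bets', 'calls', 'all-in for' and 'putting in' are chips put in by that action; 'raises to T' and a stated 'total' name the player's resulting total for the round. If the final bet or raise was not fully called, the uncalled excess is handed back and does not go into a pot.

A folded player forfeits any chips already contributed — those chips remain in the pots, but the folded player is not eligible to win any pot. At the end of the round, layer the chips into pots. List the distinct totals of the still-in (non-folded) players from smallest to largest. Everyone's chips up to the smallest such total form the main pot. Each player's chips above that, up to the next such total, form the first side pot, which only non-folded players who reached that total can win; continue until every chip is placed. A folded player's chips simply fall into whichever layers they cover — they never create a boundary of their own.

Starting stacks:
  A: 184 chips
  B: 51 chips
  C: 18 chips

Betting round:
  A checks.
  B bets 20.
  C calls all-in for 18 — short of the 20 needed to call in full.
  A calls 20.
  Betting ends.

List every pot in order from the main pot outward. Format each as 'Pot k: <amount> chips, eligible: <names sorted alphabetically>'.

Contributions: A=20, B=20, C=18
Pot levels (distinct totals of non-folded players): 18, 20
Layer 1-18: 18 each from A, B, C = 18*3 = 54 chips; eligible A, B, C
Layer 19-20: 2 each from A, B = 2*2 = 4 chips; eligible A, B

Pot 1: 54 chips, eligible: A, B, C
Pot 2: 4 chips, eligible: A, B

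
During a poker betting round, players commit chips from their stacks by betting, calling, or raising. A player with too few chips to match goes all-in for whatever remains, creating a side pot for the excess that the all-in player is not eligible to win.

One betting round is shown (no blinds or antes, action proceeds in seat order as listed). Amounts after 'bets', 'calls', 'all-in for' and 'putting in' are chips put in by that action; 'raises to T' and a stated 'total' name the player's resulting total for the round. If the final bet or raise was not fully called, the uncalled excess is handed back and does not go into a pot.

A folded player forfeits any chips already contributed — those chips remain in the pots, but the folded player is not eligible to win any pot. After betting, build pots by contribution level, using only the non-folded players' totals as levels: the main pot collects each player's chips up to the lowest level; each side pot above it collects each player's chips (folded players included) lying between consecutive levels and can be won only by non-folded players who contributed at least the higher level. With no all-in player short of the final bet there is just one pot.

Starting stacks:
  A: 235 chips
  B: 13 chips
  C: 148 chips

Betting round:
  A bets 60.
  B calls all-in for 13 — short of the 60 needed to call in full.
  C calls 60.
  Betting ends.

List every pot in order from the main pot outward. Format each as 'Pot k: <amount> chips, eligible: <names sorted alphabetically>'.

Pot 1: 39 chips, eligible: A, B, C
Pot 2: 94 chips, eligible: A, C

Derivation:
Contributions: A=60, B=13, C=60
Pot levels (distinct totals of non-folded players): 13, 60
Layer 1-13: 13 each from A, B, C = 13*3 = 39 chips; eligible A, B, C
Layer 14-60: 47 each from A, C = 47*2 = 94 chips; eligible A, C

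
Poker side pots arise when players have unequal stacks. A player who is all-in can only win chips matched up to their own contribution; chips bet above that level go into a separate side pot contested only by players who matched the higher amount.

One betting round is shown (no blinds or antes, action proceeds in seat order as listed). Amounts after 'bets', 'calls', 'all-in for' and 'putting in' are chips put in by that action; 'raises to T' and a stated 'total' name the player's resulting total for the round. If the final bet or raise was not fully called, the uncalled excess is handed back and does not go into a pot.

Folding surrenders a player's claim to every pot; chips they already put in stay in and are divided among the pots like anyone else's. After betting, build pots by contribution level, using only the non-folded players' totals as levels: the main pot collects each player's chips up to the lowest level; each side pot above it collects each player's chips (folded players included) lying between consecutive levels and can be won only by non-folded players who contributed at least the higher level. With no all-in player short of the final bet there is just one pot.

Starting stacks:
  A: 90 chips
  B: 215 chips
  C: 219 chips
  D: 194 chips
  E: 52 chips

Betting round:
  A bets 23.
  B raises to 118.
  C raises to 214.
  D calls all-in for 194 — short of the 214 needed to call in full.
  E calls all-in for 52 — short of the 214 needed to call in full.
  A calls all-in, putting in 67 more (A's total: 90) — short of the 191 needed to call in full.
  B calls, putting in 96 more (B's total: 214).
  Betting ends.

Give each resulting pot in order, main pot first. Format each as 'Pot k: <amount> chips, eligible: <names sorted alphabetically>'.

Pot 1: 260 chips, eligible: A, B, C, D, E
Pot 2: 152 chips, eligible: A, B, C, D
Pot 3: 312 chips, eligible: B, C, D
Pot 4: 40 chips, eligible: B, C

Derivation:
Contributions: A=90, B=214, C=214, D=194, E=52
Pot levels (distinct totals of non-folded players): 52, 90, 194, 214
Layer 1-52: 52 each from A, B, C, D, E = 52*5 = 260 chips; eligible A, B, C, D, E
Layer 53-90: 38 each from A, B, C, D = 38*4 = 152 chips; eligible A, B, C, D
Layer 91-194: 104 each from B, C, D = 104*3 = 312 chips; eligible B, C, D
Layer 195-214: 20 each from B, C = 20*2 = 40 chips; eligible B, C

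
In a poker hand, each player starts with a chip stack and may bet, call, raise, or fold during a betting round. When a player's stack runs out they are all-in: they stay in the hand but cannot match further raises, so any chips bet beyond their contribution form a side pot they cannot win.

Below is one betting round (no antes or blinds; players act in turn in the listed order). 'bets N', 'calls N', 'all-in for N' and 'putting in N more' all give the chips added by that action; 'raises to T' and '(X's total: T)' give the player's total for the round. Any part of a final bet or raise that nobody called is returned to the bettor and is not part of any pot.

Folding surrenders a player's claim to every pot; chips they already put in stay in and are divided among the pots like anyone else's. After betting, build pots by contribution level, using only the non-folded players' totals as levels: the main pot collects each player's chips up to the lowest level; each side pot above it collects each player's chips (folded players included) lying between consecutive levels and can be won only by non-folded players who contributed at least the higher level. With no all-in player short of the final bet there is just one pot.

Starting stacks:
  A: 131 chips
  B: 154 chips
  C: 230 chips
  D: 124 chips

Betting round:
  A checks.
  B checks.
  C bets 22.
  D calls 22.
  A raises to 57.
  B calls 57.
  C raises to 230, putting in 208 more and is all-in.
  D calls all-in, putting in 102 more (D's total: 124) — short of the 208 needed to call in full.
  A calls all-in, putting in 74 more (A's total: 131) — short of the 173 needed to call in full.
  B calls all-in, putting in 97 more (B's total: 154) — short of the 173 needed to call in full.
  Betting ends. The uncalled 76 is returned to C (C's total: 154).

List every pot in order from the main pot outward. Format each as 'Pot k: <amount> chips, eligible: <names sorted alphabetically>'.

Contributions (after 76 returned to C): A=131, B=154, C=154, D=124
Pot levels (distinct totals of non-folded players): 124, 131, 154
Layer 1-124: 124 each from A, B, C, D = 124*4 = 496 chips; eligible A, B, C, D
Layer 125-131: 7 each from A, B, C = 7*3 = 21 chips; eligible A, B, C
Layer 132-154: 23 each from B, C = 23*2 = 46 chips; eligible B, C

Pot 1: 496 chips, eligible: A, B, C, D
Pot 2: 21 chips, eligible: A, B, C
Pot 3: 46 chips, eligible: B, C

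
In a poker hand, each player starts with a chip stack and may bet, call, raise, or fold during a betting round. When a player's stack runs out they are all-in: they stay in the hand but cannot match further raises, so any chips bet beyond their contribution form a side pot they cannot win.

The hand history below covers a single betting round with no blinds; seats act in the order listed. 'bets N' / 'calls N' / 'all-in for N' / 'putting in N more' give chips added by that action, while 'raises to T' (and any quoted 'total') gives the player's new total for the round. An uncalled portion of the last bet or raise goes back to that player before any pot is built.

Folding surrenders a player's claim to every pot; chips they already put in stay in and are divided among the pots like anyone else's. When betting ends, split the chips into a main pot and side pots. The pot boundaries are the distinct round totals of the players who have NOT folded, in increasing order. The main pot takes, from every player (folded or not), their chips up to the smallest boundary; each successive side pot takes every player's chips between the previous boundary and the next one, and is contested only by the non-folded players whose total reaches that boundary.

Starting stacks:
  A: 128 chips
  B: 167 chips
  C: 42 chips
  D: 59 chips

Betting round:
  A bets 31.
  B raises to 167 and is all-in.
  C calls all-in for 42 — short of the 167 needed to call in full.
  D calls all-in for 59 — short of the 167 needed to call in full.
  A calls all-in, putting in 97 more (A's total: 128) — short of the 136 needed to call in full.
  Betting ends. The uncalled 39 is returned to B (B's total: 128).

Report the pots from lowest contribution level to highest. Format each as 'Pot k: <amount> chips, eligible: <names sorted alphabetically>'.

Contributions (after 39 returned to B): A=128, B=128, C=42, D=59
Pot levels (distinct totals of non-folded players): 42, 59, 128
Layer 1-42: 42 each from A, B, C, D = 42*4 = 168 chips; eligible A, B, C, D
Layer 43-59: 17 each from A, B, D = 17*3 = 51 chips; eligible A, B, D
Layer 60-128: 69 each from A, B = 69*2 = 138 chips; eligible A, B

Pot 1: 168 chips, eligible: A, B, C, D
Pot 2: 51 chips, eligible: A, B, D
Pot 3: 138 chips, eligible: A, B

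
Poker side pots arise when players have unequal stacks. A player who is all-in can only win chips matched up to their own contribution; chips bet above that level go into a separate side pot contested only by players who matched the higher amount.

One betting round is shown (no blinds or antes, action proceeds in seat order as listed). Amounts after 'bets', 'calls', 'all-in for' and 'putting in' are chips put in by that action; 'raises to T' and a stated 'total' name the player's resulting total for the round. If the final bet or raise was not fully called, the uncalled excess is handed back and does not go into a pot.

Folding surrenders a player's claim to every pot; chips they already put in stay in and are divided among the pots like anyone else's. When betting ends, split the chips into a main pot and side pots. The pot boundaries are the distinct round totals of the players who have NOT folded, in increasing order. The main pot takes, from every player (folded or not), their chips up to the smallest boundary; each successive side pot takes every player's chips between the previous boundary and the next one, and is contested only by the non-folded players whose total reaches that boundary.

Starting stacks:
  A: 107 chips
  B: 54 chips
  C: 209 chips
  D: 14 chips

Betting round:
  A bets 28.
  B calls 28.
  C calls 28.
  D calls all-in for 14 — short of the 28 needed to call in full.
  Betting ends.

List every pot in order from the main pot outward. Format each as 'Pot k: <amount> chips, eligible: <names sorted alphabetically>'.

Contributions: A=28, B=28, C=28, D=14
Pot levels (distinct totals of non-folded players): 14, 28
Layer 1-14: 14 each from A, B, C, D = 14*4 = 56 chips; eligible A, B, C, D
Layer 15-28: 14 each from A, B, C = 14*3 = 42 chips; eligible A, B, C

Pot 1: 56 chips, eligible: A, B, C, D
Pot 2: 42 chips, eligible: A, B, C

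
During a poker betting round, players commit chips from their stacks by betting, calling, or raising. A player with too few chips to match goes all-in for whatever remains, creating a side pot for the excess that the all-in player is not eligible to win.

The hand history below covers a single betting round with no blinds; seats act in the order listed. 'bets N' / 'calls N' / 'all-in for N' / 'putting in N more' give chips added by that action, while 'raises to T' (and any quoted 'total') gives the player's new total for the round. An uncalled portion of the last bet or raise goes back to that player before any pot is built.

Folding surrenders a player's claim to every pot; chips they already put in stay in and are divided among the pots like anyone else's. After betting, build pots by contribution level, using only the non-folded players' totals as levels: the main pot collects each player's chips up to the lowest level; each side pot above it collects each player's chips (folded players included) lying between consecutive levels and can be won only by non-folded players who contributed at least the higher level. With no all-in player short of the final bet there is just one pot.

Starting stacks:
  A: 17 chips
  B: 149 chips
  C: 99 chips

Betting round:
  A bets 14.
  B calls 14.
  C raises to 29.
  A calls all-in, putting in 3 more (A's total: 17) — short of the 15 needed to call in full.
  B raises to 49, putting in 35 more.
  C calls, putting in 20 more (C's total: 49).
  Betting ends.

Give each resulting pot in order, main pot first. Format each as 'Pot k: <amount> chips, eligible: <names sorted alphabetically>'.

Contributions: A=17, B=49, C=49
Pot levels (distinct totals of non-folded players): 17, 49
Layer 1-17: 17 each from A, B, C = 17*3 = 51 chips; eligible A, B, C
Layer 18-49: 32 each from B, C = 32*2 = 64 chips; eligible B, C

Pot 1: 51 chips, eligible: A, B, C
Pot 2: 64 chips, eligible: B, C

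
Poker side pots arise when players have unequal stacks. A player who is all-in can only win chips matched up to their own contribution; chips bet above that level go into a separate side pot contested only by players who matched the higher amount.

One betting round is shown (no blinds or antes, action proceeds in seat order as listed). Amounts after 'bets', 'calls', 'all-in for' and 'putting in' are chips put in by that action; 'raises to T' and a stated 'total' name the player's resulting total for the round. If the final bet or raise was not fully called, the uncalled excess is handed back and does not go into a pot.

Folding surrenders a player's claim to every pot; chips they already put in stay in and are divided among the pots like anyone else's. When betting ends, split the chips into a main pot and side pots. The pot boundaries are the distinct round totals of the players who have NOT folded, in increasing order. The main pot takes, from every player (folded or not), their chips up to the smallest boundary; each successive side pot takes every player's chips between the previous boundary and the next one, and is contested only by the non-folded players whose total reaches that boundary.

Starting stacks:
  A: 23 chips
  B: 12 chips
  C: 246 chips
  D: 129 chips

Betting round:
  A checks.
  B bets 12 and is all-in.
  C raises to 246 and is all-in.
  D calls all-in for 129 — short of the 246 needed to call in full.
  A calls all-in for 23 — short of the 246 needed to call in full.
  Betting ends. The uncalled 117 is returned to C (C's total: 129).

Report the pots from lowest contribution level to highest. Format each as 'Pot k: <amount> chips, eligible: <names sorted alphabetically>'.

Contributions (after 117 returned to C): A=23, B=12, C=129, D=129
Pot levels (distinct totals of non-folded players): 12, 23, 129
Layer 1-12: 12 each from A, B, C, D = 12*4 = 48 chips; eligible A, B, C, D
Layer 13-23: 11 each from A, C, D = 11*3 = 33 chips; eligible A, C, D
Layer 24-129: 106 each from C, D = 106*2 = 212 chips; eligible C, D

Pot 1: 48 chips, eligible: A, B, C, D
Pot 2: 33 chips, eligible: A, C, D
Pot 3: 212 chips, eligible: C, D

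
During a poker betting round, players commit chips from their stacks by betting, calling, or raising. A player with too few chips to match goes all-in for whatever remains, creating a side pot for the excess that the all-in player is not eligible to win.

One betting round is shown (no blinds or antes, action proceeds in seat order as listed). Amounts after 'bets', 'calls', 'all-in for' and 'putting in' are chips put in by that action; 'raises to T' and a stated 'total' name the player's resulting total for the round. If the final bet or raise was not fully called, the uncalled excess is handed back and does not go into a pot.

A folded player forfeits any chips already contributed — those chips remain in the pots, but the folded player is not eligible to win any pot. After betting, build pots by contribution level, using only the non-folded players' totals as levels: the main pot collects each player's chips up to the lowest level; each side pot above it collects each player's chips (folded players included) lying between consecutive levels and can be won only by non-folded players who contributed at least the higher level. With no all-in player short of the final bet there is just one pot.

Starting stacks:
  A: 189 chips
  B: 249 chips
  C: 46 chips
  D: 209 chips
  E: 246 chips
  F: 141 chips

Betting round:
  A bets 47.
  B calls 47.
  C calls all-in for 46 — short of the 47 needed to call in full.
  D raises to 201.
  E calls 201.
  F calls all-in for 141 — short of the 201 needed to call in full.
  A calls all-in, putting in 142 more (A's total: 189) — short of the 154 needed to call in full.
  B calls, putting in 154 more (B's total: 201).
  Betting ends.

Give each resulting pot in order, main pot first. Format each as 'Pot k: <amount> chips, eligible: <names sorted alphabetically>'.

Contributions: A=189, B=201, C=46, D=201, E=201, F=141
Pot levels (distinct totals of non-folded players): 46, 141, 189, 201
Layer 1-46: 46 each from A, B, C, D, E, F = 46*6 = 276 chips; eligible A, B, C, D, E, F
Layer 47-141: 95 each from A, B, D, E, F = 95*5 = 475 chips; eligible A, B, D, E, F
Layer 142-189: 48 each from A, B, D, E = 48*4 = 192 chips; eligible A, B, D, E
Layer 190-201: 12 each from B, D, E = 12*3 = 36 chips; eligible B, D, E

Pot 1: 276 chips, eligible: A, B, C, D, E, F
Pot 2: 475 chips, eligible: A, B, D, E, F
Pot 3: 192 chips, eligible: A, B, D, E
Pot 4: 36 chips, eligible: B, D, E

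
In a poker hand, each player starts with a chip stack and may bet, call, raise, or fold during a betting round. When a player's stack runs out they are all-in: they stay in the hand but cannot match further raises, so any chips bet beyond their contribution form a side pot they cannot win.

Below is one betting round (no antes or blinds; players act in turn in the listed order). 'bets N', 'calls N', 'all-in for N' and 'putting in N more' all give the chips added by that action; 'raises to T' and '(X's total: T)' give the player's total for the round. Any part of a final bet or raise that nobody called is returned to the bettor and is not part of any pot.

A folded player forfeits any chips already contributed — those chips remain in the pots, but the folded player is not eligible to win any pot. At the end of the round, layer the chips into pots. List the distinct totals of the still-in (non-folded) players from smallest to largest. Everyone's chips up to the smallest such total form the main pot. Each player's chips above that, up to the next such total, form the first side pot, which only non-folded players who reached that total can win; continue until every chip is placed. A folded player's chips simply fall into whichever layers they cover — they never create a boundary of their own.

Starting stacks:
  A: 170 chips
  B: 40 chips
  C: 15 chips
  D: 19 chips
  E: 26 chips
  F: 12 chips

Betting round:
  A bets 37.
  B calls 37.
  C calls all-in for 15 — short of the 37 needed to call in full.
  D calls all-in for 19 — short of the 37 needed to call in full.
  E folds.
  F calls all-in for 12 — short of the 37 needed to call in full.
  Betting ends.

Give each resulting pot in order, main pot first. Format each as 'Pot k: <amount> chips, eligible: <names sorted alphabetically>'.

Contributions: A=37, B=37, C=15, D=19, F=12
Folded: E
Pot levels (distinct totals of non-folded players): 12, 15, 19, 37
Layer 1-12: 12 each from A, B, C, D, F = 12*5 = 60 chips; eligible A, B, C, D, F
Layer 13-15: 3 each from A, B, C, D = 3*4 = 12 chips; eligible A, B, C, D
Layer 16-19: 4 each from A, B, D = 4*3 = 12 chips; eligible A, B, D
Layer 20-37: 18 each from A, B = 18*2 = 36 chips; eligible A, B

Pot 1: 60 chips, eligible: A, B, C, D, F
Pot 2: 12 chips, eligible: A, B, C, D
Pot 3: 12 chips, eligible: A, B, D
Pot 4: 36 chips, eligible: A, B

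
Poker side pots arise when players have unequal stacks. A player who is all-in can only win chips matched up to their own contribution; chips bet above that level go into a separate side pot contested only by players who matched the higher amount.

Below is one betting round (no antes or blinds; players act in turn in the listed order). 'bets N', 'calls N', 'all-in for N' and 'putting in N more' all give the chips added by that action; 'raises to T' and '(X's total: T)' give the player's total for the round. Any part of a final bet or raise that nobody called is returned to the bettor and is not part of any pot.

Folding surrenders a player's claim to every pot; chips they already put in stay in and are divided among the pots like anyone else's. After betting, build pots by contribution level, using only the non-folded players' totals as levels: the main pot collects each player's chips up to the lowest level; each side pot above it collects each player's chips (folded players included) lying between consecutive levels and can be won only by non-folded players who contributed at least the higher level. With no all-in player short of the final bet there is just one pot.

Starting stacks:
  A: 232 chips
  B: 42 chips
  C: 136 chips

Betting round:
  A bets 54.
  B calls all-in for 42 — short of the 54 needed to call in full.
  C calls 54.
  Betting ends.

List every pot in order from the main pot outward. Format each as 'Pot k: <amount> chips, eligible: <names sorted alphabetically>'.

Pot 1: 126 chips, eligible: A, B, C
Pot 2: 24 chips, eligible: A, C

Derivation:
Contributions: A=54, B=42, C=54
Pot levels (distinct totals of non-folded players): 42, 54
Layer 1-42: 42 each from A, B, C = 42*3 = 126 chips; eligible A, B, C
Layer 43-54: 12 each from A, C = 12*2 = 24 chips; eligible A, C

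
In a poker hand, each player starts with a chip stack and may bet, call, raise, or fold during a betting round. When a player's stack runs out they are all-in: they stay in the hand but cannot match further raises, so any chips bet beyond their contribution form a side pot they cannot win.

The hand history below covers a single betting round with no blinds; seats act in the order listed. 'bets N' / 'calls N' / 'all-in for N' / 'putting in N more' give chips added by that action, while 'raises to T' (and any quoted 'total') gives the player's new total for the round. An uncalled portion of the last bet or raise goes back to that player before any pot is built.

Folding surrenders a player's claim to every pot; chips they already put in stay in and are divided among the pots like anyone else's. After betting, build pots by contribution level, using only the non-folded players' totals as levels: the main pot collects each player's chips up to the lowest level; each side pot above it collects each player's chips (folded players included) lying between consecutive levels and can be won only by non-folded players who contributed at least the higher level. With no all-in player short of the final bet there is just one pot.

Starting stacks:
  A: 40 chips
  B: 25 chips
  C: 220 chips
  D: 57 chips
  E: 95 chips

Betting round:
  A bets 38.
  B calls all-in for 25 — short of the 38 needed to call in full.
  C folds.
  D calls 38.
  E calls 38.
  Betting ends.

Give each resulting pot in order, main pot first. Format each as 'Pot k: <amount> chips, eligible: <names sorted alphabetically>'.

Contributions: A=38, B=25, D=38, E=38
Folded: C
Pot levels (distinct totals of non-folded players): 25, 38
Layer 1-25: 25 each from A, B, D, E = 25*4 = 100 chips; eligible A, B, D, E
Layer 26-38: 13 each from A, D, E = 13*3 = 39 chips; eligible A, D, E

Pot 1: 100 chips, eligible: A, B, D, E
Pot 2: 39 chips, eligible: A, D, E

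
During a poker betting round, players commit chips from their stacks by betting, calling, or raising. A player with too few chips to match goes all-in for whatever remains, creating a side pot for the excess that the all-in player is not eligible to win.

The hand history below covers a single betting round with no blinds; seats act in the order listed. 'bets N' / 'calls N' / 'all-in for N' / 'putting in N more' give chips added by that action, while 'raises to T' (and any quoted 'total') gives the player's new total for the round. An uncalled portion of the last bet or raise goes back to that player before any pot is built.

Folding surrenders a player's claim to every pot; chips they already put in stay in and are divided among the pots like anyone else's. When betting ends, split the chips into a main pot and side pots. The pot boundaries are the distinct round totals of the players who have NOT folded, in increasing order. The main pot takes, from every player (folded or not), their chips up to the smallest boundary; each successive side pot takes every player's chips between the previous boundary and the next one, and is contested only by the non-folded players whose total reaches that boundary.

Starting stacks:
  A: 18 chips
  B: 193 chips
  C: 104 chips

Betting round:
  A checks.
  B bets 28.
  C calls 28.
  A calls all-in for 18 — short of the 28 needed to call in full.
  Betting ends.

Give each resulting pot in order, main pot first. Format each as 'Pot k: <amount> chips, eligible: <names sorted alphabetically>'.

Pot 1: 54 chips, eligible: A, B, C
Pot 2: 20 chips, eligible: B, C

Derivation:
Contributions: A=18, B=28, C=28
Pot levels (distinct totals of non-folded players): 18, 28
Layer 1-18: 18 each from A, B, C = 18*3 = 54 chips; eligible A, B, C
Layer 19-28: 10 each from B, C = 10*2 = 20 chips; eligible B, C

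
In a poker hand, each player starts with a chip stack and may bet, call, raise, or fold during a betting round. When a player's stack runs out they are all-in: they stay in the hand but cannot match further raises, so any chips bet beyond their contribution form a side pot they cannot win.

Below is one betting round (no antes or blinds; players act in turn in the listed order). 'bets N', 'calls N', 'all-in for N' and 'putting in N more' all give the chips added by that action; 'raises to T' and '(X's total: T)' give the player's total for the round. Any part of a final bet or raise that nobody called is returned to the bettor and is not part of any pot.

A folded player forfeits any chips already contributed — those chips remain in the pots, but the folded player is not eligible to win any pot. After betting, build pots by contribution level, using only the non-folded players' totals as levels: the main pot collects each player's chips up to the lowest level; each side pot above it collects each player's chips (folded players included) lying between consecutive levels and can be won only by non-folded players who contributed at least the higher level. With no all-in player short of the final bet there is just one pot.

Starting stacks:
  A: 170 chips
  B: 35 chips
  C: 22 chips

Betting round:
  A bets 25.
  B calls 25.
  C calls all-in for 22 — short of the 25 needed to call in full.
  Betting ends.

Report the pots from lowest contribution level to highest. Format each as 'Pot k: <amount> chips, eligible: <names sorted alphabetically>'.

Pot 1: 66 chips, eligible: A, B, C
Pot 2: 6 chips, eligible: A, B

Derivation:
Contributions: A=25, B=25, C=22
Pot levels (distinct totals of non-folded players): 22, 25
Layer 1-22: 22 each from A, B, C = 22*3 = 66 chips; eligible A, B, C
Layer 23-25: 3 each from A, B = 3*2 = 6 chips; eligible A, B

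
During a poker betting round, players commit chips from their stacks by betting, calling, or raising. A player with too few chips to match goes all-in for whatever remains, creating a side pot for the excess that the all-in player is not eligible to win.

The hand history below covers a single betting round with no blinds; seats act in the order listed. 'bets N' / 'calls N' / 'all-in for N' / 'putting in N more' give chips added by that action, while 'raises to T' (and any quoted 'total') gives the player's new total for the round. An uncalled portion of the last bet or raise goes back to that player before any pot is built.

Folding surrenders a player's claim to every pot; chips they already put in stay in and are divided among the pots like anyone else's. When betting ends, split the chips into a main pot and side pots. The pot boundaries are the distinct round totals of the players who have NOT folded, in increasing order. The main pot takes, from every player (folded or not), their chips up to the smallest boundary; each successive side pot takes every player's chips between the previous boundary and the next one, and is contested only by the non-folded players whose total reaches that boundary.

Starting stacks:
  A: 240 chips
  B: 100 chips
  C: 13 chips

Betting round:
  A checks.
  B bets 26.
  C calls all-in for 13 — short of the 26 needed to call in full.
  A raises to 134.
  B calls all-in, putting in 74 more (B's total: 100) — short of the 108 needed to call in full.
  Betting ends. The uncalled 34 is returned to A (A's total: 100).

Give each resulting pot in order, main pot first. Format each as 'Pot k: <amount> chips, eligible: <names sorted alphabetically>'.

Pot 1: 39 chips, eligible: A, B, C
Pot 2: 174 chips, eligible: A, B

Derivation:
Contributions (after 34 returned to A): A=100, B=100, C=13
Pot levels (distinct totals of non-folded players): 13, 100
Layer 1-13: 13 each from A, B, C = 13*3 = 39 chips; eligible A, B, C
Layer 14-100: 87 each from A, B = 87*2 = 174 chips; eligible A, B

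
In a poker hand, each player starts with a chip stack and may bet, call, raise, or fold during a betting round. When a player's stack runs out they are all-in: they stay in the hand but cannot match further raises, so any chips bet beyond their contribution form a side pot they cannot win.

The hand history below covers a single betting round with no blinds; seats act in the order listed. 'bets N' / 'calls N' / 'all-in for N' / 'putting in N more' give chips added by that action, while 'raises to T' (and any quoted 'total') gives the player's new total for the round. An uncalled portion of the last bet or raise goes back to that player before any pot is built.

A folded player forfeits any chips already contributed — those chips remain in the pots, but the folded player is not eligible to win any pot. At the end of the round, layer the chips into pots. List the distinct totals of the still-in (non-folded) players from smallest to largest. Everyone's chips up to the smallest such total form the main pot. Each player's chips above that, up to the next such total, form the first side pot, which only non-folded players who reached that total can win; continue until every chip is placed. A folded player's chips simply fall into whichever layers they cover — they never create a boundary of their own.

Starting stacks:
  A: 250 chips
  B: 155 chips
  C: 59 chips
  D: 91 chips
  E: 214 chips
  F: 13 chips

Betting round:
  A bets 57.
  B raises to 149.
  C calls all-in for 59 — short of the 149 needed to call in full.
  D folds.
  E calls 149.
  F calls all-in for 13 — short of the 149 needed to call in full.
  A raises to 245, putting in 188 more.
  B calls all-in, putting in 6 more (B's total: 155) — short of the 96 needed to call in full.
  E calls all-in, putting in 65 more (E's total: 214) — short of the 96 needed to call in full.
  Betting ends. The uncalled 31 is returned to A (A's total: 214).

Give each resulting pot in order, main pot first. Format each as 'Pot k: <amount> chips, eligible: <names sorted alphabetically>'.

Contributions (after 31 returned to A): A=214, B=155, C=59, E=214, F=13
Folded: D
Pot levels (distinct totals of non-folded players): 13, 59, 155, 214
Layer 1-13: 13 each from A, B, C, E, F = 13*5 = 65 chips; eligible A, B, C, E, F
Layer 14-59: 46 each from A, B, C, E = 46*4 = 184 chips; eligible A, B, C, E
Layer 60-155: 96 each from A, B, E = 96*3 = 288 chips; eligible A, B, E
Layer 156-214: 59 each from A, E = 59*2 = 118 chips; eligible A, E

Pot 1: 65 chips, eligible: A, B, C, E, F
Pot 2: 184 chips, eligible: A, B, C, E
Pot 3: 288 chips, eligible: A, B, E
Pot 4: 118 chips, eligible: A, E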